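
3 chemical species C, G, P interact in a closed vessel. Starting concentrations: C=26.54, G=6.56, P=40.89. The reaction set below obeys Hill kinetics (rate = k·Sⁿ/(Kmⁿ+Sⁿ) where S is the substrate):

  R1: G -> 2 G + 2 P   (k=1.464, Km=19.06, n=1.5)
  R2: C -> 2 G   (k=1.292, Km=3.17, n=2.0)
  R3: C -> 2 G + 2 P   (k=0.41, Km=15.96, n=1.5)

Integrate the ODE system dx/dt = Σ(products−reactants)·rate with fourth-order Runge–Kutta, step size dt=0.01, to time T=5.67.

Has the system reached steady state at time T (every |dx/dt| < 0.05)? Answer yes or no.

Steady state at T: no

RK4 with dt=0.01: 567 steps to T=5.67. Trajectory (selected grid times):
t=0.00: C=26.54 G=6.56 P=40.89
t=0.63: C=25.56 G=8.70 P=41.61
t=1.26: C=24.59 G=10.89 P=42.45
t=1.89: C=23.62 G=13.14 P=43.40
t=2.52: C=22.66 G=15.42 P=44.45
t=3.15: C=21.70 G=17.75 P=45.60
t=3.78: C=20.75 G=20.12 P=46.83
t=4.41: C=19.80 G=22.51 P=48.13
t=5.04: C=18.86 G=24.93 P=49.50
t=5.67: C=17.93 G=27.36 P=50.92
Rates at T: R1=0.9258, R2=1.2528, R3=0.2228
dx/dt at T (Σ net stoichiometry × rate): C=-1.4757, G=+3.8771, P=+2.2972
Largest |dx/dt| is |+3.8771| (G) ≥ 0.05 → not steady.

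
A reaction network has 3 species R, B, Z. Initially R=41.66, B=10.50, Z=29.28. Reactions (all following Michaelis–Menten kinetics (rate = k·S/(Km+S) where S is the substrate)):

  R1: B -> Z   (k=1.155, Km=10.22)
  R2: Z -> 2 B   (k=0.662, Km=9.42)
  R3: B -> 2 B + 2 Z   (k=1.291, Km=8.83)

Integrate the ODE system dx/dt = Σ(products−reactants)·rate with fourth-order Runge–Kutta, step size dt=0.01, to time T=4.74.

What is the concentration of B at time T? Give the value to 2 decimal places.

RK4 with dt=0.01: 474 steps to T=4.74. Trajectory (selected grid times):
t=0.00: R=41.66 B=10.50 Z=29.28
t=0.53: R=41.66 B=11.09 Z=30.08
t=1.05: R=41.66 B=11.68 Z=30.89
t=1.58: R=41.66 B=12.29 Z=31.74
t=2.11: R=41.66 B=12.89 Z=32.61
t=2.63: R=41.66 B=13.49 Z=33.48
t=3.16: R=41.66 B=14.11 Z=34.40
t=3.69: R=41.66 B=14.73 Z=35.33
t=4.21: R=41.66 B=15.34 Z=36.26
t=4.74: R=41.66 B=15.96 Z=37.22
Read off B at T=4.74: 15.96

B at T = 15.96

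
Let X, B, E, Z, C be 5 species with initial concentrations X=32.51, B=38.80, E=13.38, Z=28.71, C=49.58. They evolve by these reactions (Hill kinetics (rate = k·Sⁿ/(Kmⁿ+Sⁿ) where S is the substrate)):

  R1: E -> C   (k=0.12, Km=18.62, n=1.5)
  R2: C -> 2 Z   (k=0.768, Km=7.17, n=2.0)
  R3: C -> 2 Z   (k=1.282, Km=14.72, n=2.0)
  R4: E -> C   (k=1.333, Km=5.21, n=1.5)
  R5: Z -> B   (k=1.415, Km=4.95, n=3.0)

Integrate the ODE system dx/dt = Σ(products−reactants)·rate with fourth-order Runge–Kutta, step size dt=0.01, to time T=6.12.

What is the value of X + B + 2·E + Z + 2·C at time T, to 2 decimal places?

Value at T = 225.94

Check how each reaction changes W = X + B + 2·E + Z + 2·C (weight of products minus weight of reactants):
R1: E -> C: (2·1) − (2·1) = 2 − 2 = 0
R2: C -> 2 Z: (1·2) − (2·1) = 2 − 2 = 0
R3: C -> 2 Z: (1·2) − (2·1) = 2 − 2 = 0
R4: E -> C: (2·1) − (2·1) = 2 − 2 = 0
R5: Z -> B: (1·1) − (1·1) = 1 − 1 = 0
Every reaction leaves W unchanged, so W is conserved and no simulation is needed: W(T) = W(0) = 32.51 + 38.80 + 2·13.38 + 28.71 + 2·49.58 = 225.94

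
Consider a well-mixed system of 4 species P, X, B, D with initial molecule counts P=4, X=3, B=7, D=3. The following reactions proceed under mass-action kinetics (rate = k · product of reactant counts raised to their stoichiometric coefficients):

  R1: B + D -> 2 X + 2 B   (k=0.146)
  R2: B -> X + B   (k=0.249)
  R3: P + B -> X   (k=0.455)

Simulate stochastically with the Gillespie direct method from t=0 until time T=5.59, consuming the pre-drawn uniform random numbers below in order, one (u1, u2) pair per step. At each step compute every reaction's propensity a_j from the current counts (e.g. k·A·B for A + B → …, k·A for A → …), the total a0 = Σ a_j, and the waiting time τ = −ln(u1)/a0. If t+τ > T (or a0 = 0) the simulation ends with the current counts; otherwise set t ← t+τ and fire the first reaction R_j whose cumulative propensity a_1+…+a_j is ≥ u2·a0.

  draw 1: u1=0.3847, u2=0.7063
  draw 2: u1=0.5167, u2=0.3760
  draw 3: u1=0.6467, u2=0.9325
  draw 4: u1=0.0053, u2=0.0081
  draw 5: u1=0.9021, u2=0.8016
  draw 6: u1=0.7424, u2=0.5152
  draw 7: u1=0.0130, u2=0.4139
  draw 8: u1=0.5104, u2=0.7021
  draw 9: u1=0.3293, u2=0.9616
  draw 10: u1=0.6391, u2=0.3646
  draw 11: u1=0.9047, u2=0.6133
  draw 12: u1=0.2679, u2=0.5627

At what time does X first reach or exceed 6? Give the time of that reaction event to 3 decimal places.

t=0.000: P=4 X=3 B=7 D=3
Draw 1: a1=3.066, a2=1.743, a3=12.740, a0=17.549; τ=−ln(0.3847)/17.549=0.054 → t=0.054; u2·a0=0.7063·17.549=12.395; a1+a2=4.809 < 12.395 ≤ a1+…+a3=17.549 → R3 fires; P=3 X=4 B=6 D=3
Draw 2: a1=2.628, a2=1.494, a3=8.190, a0=12.312; τ=−ln(0.5167)/12.312=0.054 → t=0.108; u2·a0=0.3760·12.312=4.629; a1+a2=4.122 < 4.629 ≤ a1+…+a3=12.312 → R3 fires; P=2 X=5 B=5 D=3
Draw 3: a1=2.190, a2=1.245, a3=4.550, a0=7.985; τ=−ln(0.6467)/7.985=0.055 → t=0.163; u2·a0=0.9325·7.985=7.446; a1+a2=3.435 < 7.446 ≤ a1+…+a3=7.985 → R3 fires; P=1 X=6 B=4 D=3
Draw 4: a1=1.752, a2=0.996, a3=1.820, a0=4.568; τ=−ln(0.0053)/4.568=1.147 → t=1.310; u2·a0=0.0081·4.568=0.037 ≤ a1=1.752 → R1 fires; P=1 X=8 B=5 D=2
Draw 5: a1=1.460, a2=1.245, a3=2.275, a0=4.980; τ=−ln(0.9021)/4.980=0.021 → t=1.330; u2·a0=0.8016·4.980=3.992; a1+a2=2.705 < 3.992 ≤ a1+…+a3=4.980 → R3 fires; P=0 X=9 B=4 D=2
Draw 6: a1=1.168, a2=0.996, a3=0.000, a0=2.164; τ=−ln(0.7424)/2.164=0.138 → t=1.468; u2·a0=0.5152·2.164=1.115 ≤ a1=1.168 → R1 fires; P=0 X=11 B=5 D=1
Draw 7: a1=0.730, a2=1.245, a3=0.000, a0=1.975; τ=−ln(0.0130)/1.975=2.199 → t=3.667; u2·a0=0.4139·1.975=0.817; a1=0.730 < 0.817 ≤ a1+a2=1.975 → R2 fires; P=0 X=12 B=5 D=1
Draw 8: a1=0.730, a2=1.245, a3=0.000, a0=1.975; τ=−ln(0.5104)/1.975=0.341 → t=4.008; u2·a0=0.7021·1.975=1.387; a1=0.730 < 1.387 ≤ a1+a2=1.975 → R2 fires; P=0 X=13 B=5 D=1
Draw 9: a1=0.730, a2=1.245, a3=0.000, a0=1.975; τ=−ln(0.3293)/1.975=0.562 → t=4.570; u2·a0=0.9616·1.975=1.899; a1=0.730 < 1.899 ≤ a1+a2=1.975 → R2 fires; P=0 X=14 B=5 D=1
Draw 10: a1=0.730, a2=1.245, a3=0.000, a0=1.975; τ=−ln(0.6391)/1.975=0.227 → t=4.797; u2·a0=0.3646·1.975=0.720 ≤ a1=0.730 → R1 fires; P=0 X=16 B=6 D=0
Draw 11: a1=0.000, a2=1.494, a3=0.000, a0=1.494; τ=−ln(0.9047)/1.494=0.067 → t=4.864; u2·a0=0.6133·1.494=0.916; a1=0.000 < 0.916 ≤ a1+a2=1.494 → R2 fires; P=0 X=17 B=6 D=0
Draw 12: a1=0.000, a2=1.494, a3=0.000, a0=1.494; τ=−ln(0.2679)/1.494=0.882 → t=5.745 > T=5.59: stop.
X first becomes ≥ 6 when it reaches 6 at the event at t=0.163.

Threshold first reached at t = 0.163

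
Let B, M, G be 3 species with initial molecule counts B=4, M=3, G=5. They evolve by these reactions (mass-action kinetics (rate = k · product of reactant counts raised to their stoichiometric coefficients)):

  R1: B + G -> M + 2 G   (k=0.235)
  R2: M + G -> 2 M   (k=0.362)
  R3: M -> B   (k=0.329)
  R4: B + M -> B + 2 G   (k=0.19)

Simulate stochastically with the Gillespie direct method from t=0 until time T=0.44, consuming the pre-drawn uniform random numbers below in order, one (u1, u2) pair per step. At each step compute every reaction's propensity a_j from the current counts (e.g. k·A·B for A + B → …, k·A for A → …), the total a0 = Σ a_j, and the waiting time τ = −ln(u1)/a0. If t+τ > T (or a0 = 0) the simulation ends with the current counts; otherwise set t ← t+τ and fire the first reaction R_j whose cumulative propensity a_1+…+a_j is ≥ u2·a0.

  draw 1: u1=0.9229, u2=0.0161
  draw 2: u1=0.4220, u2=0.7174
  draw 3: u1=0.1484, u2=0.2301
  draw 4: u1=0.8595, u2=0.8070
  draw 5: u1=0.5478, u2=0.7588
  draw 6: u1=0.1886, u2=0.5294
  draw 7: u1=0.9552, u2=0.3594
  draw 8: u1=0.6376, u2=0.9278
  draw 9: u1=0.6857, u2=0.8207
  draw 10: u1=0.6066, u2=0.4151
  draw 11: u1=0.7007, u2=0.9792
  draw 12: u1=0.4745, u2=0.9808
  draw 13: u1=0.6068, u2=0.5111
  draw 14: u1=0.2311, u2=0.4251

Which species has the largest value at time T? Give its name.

Dominant species at T: G

t=0.000: B=4 M=3 G=5
Draw 1: a1=4.700, a2=5.430, a3=0.987, a4=2.280, a0=13.397; τ=−ln(0.9229)/13.397=0.006 → t=0.006; u2·a0=0.0161·13.397=0.216 ≤ a1=4.700 → R1 fires; B=3 M=4 G=6
Draw 2: a1=4.230, a2=8.688, a3=1.316, a4=2.280, a0=16.514; τ=−ln(0.4220)/16.514=0.052 → t=0.058; u2·a0=0.7174·16.514=11.847; a1=4.230 < 11.847 ≤ a1+a2=12.918 → R2 fires; B=3 M=5 G=5
Draw 3: a1=3.525, a2=9.050, a3=1.645, a4=2.850, a0=17.070; τ=−ln(0.1484)/17.070=0.112 → t=0.170; u2·a0=0.2301·17.070=3.928; a1=3.525 < 3.928 ≤ a1+a2=12.575 → R2 fires; B=3 M=6 G=4
Draw 4: a1=2.820, a2=8.688, a3=1.974, a4=3.420, a0=16.902; τ=−ln(0.8595)/16.902=0.009 → t=0.179; u2·a0=0.8070·16.902=13.640; a1+…+a3=13.482 < 13.640 ≤ a1+…+a4=16.902 → R4 fires; B=3 M=5 G=6
Draw 5: a1=4.230, a2=10.860, a3=1.645, a4=2.850, a0=19.585; τ=−ln(0.5478)/19.585=0.031 → t=0.210; u2·a0=0.7588·19.585=14.861; a1=4.230 < 14.861 ≤ a1+a2=15.090 → R2 fires; B=3 M=6 G=5
Draw 6: a1=3.525, a2=10.860, a3=1.974, a4=3.420, a0=19.779; τ=−ln(0.1886)/19.779=0.084 → t=0.294; u2·a0=0.5294·19.779=10.471; a1=3.525 < 10.471 ≤ a1+a2=14.385 → R2 fires; B=3 M=7 G=4
Draw 7: a1=2.820, a2=10.136, a3=2.303, a4=3.990, a0=19.249; τ=−ln(0.9552)/19.249=0.002 → t=0.296; u2·a0=0.3594·19.249=6.918; a1=2.820 < 6.918 ≤ a1+a2=12.956 → R2 fires; B=3 M=8 G=3
Draw 8: a1=2.115, a2=8.688, a3=2.632, a4=4.560, a0=17.995; τ=−ln(0.6376)/17.995=0.025 → t=0.321; u2·a0=0.9278·17.995=16.696; a1+…+a3=13.435 < 16.696 ≤ a1+…+a4=17.995 → R4 fires; B=3 M=7 G=5
Draw 9: a1=3.525, a2=12.670, a3=2.303, a4=3.990, a0=22.488; τ=−ln(0.6857)/22.488=0.017 → t=0.338; u2·a0=0.8207·22.488=18.456; a1+a2=16.195 < 18.456 ≤ a1+…+a3=18.498 → R3 fires; B=4 M=6 G=5
Draw 10: a1=4.700, a2=10.860, a3=1.974, a4=4.560, a0=22.094; τ=−ln(0.6066)/22.094=0.023 → t=0.361; u2·a0=0.4151·22.094=9.171; a1=4.700 < 9.171 ≤ a1+a2=15.560 → R2 fires; B=4 M=7 G=4
Draw 11: a1=3.760, a2=10.136, a3=2.303, a4=5.320, a0=21.519; τ=−ln(0.7007)/21.519=0.017 → t=0.377; u2·a0=0.9792·21.519=21.071; a1+…+a3=16.199 < 21.071 ≤ a1+…+a4=21.519 → R4 fires; B=4 M=6 G=6
Draw 12: a1=5.640, a2=13.032, a3=1.974, a4=4.560, a0=25.206; τ=−ln(0.4745)/25.206=0.030 → t=0.407; u2·a0=0.9808·25.206=24.722; a1+…+a3=20.646 < 24.722 ≤ a1+…+a4=25.206 → R4 fires; B=4 M=5 G=8
Draw 13: a1=7.520, a2=14.480, a3=1.645, a4=3.800, a0=27.445; τ=−ln(0.6068)/27.445=0.018 → t=0.425; u2·a0=0.5111·27.445=14.027; a1=7.520 < 14.027 ≤ a1+a2=22.000 → R2 fires; B=4 M=6 G=7
Draw 14: a1=6.580, a2=15.204, a3=1.974, a4=4.560, a0=28.318; τ=−ln(0.2311)/28.318=0.052 → t=0.477 > T=0.44: stop.
At T=0.44: B=4 M=6 G=7; the largest is G.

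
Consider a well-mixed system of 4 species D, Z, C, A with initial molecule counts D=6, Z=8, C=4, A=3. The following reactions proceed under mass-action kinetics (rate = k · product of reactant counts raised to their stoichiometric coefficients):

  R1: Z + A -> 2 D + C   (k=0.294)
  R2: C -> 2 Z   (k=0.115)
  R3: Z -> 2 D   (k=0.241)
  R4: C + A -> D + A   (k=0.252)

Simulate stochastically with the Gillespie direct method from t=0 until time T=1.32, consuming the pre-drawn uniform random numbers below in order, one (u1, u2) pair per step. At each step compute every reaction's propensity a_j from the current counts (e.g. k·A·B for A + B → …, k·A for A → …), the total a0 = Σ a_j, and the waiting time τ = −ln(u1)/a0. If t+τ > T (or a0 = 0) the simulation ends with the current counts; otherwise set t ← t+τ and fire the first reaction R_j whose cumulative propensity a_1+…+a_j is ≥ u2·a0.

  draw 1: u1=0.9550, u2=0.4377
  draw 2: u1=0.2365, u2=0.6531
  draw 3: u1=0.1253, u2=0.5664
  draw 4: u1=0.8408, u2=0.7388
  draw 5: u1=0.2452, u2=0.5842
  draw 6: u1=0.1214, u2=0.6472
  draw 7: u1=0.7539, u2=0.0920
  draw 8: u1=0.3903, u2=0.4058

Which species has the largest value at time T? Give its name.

t=0.000: D=6 Z=8 C=4 A=3
Draw 1: a1=7.056, a2=0.460, a3=1.928, a4=3.024, a0=12.468; τ=−ln(0.9550)/12.468=0.004 → t=0.004; u2·a0=0.4377·12.468=5.457 ≤ a1=7.056 → R1 fires; D=8 Z=7 C=5 A=2
Draw 2: a1=4.116, a2=0.575, a3=1.687, a4=2.520, a0=8.898; τ=−ln(0.2365)/8.898=0.162 → t=0.166; u2·a0=0.6531·8.898=5.811; a1+a2=4.691 < 5.811 ≤ a1+…+a3=6.378 → R3 fires; D=10 Z=6 C=5 A=2
Draw 3: a1=3.528, a2=0.575, a3=1.446, a4=2.520, a0=8.069; τ=−ln(0.1253)/8.069=0.257 → t=0.423; u2·a0=0.5664·8.069=4.570; a1+a2=4.103 < 4.570 ≤ a1+…+a3=5.549 → R3 fires; D=12 Z=5 C=5 A=2
Draw 4: a1=2.940, a2=0.575, a3=1.205, a4=2.520, a0=7.240; τ=−ln(0.8408)/7.240=0.024 → t=0.447; u2·a0=0.7388·7.240=5.349; a1+…+a3=4.720 < 5.349 ≤ a1+…+a4=7.240 → R4 fires; D=13 Z=5 C=4 A=2
Draw 5: a1=2.940, a2=0.460, a3=1.205, a4=2.016, a0=6.621; τ=−ln(0.2452)/6.621=0.212 → t=0.659; u2·a0=0.5842·6.621=3.868; a1+a2=3.400 < 3.868 ≤ a1+…+a3=4.605 → R3 fires; D=15 Z=4 C=4 A=2
Draw 6: a1=2.352, a2=0.460, a3=0.964, a4=2.016, a0=5.792; τ=−ln(0.1214)/5.792=0.364 → t=1.023; u2·a0=0.6472·5.792=3.749; a1+a2=2.812 < 3.749 ≤ a1+…+a3=3.776 → R3 fires; D=17 Z=3 C=4 A=2
Draw 7: a1=1.764, a2=0.460, a3=0.723, a4=2.016, a0=4.963; τ=−ln(0.7539)/4.963=0.057 → t=1.080; u2·a0=0.0920·4.963=0.457 ≤ a1=1.764 → R1 fires; D=19 Z=2 C=5 A=1
Draw 8: a1=0.588, a2=0.575, a3=0.482, a4=1.260, a0=2.905; τ=−ln(0.3903)/2.905=0.324 → t=1.404 > T=1.32: stop.
At T=1.32: D=19 Z=2 C=5 A=1; the largest is D.

Dominant species at T: D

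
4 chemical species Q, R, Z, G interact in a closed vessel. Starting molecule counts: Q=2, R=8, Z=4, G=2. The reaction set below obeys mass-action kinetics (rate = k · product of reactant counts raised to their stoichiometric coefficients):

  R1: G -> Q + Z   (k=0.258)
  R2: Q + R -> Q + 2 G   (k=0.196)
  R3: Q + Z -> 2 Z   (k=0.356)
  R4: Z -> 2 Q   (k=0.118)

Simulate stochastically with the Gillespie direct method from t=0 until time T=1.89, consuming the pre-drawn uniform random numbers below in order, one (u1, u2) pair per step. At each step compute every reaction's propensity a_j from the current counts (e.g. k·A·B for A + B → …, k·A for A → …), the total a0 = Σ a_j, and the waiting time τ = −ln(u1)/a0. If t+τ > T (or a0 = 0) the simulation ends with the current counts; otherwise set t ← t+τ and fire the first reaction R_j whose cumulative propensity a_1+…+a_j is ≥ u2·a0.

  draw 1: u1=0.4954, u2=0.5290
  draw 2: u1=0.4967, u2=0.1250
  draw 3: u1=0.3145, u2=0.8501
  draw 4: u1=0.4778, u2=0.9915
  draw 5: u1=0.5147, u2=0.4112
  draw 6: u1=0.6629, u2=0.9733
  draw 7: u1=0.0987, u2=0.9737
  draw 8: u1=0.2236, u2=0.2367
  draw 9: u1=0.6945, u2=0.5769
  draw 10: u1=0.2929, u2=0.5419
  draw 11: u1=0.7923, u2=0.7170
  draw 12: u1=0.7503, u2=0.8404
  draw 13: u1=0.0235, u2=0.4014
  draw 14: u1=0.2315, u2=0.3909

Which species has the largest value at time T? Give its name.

Dominant species at T: G

t=0.000: Q=2 R=8 Z=4 G=2
Draw 1: a1=0.516, a2=3.136, a3=2.848, a4=0.472, a0=6.972; τ=−ln(0.4954)/6.972=0.101 → t=0.101; u2·a0=0.5290·6.972=3.688; a1+a2=3.652 < 3.688 ≤ a1+…+a3=6.500 → R3 fires; Q=1 R=8 Z=5 G=2
Draw 2: a1=0.516, a2=1.568, a3=1.780, a4=0.590, a0=4.454; τ=−ln(0.4967)/4.454=0.157 → t=0.258; u2·a0=0.1250·4.454=0.557; a1=0.516 < 0.557 ≤ a1+a2=2.084 → R2 fires; Q=1 R=7 Z=5 G=4
Draw 3: a1=1.032, a2=1.372, a3=1.780, a4=0.590, a0=4.774; τ=−ln(0.3145)/4.774=0.242 → t=0.500; u2·a0=0.8501·4.774=4.058; a1+a2=2.404 < 4.058 ≤ a1+…+a3=4.184 → R3 fires; Q=0 R=7 Z=6 G=4
Draw 4: a1=1.032, a2=0.000, a3=0.000, a4=0.708, a0=1.740; τ=−ln(0.4778)/1.740=0.424 → t=0.925; u2·a0=0.9915·1.740=1.725; a1+…+a3=1.032 < 1.725 ≤ a1+…+a4=1.740 → R4 fires; Q=2 R=7 Z=5 G=4
Draw 5: a1=1.032, a2=2.744, a3=3.560, a4=0.590, a0=7.926; τ=−ln(0.5147)/7.926=0.084 → t=1.008; u2·a0=0.4112·7.926=3.259; a1=1.032 < 3.259 ≤ a1+a2=3.776 → R2 fires; Q=2 R=6 Z=5 G=6
Draw 6: a1=1.548, a2=2.352, a3=3.560, a4=0.590, a0=8.050; τ=−ln(0.6629)/8.050=0.051 → t=1.059; u2·a0=0.9733·8.050=7.835; a1+…+a3=7.460 < 7.835 ≤ a1+…+a4=8.050 → R4 fires; Q=4 R=6 Z=4 G=6
Draw 7: a1=1.548, a2=4.704, a3=5.696, a4=0.472, a0=12.420; τ=−ln(0.0987)/12.420=0.186 → t=1.246; u2·a0=0.9737·12.420=12.093; a1+…+a3=11.948 < 12.093 ≤ a1+…+a4=12.420 → R4 fires; Q=6 R=6 Z=3 G=6
Draw 8: a1=1.548, a2=7.056, a3=6.408, a4=0.354, a0=15.366; τ=−ln(0.2236)/15.366=0.097 → t=1.343; u2·a0=0.2367·15.366=3.637; a1=1.548 < 3.637 ≤ a1+a2=8.604 → R2 fires; Q=6 R=5 Z=3 G=8
Draw 9: a1=2.064, a2=5.880, a3=6.408, a4=0.354, a0=14.706; τ=−ln(0.6945)/14.706=0.025 → t=1.368; u2·a0=0.5769·14.706=8.484; a1+a2=7.944 < 8.484 ≤ a1+…+a3=14.352 → R3 fires; Q=5 R=5 Z=4 G=8
Draw 10: a1=2.064, a2=4.900, a3=7.120, a4=0.472, a0=14.556; τ=−ln(0.2929)/14.556=0.084 → t=1.453; u2·a0=0.5419·14.556=7.888; a1+a2=6.964 < 7.888 ≤ a1+…+a3=14.084 → R3 fires; Q=4 R=5 Z=5 G=8
Draw 11: a1=2.064, a2=3.920, a3=7.120, a4=0.590, a0=13.694; τ=−ln(0.7923)/13.694=0.017 → t=1.470; u2·a0=0.7170·13.694=9.819; a1+a2=5.984 < 9.819 ≤ a1+…+a3=13.104 → R3 fires; Q=3 R=5 Z=6 G=8
Draw 12: a1=2.064, a2=2.940, a3=6.408, a4=0.708, a0=12.120; τ=−ln(0.7503)/12.120=0.024 → t=1.493; u2·a0=0.8404·12.120=10.186; a1+a2=5.004 < 10.186 ≤ a1+…+a3=11.412 → R3 fires; Q=2 R=5 Z=7 G=8
Draw 13: a1=2.064, a2=1.960, a3=4.984, a4=0.826, a0=9.834; τ=−ln(0.0235)/9.834=0.381 → t=1.875; u2·a0=0.4014·9.834=3.947; a1=2.064 < 3.947 ≤ a1+a2=4.024 → R2 fires; Q=2 R=4 Z=7 G=10
Draw 14: a1=2.580, a2=1.568, a3=4.984, a4=0.826, a0=9.958; τ=−ln(0.2315)/9.958=0.147 → t=2.022 > T=1.89: stop.
At T=1.89: Q=2 R=4 Z=7 G=10; the largest is G.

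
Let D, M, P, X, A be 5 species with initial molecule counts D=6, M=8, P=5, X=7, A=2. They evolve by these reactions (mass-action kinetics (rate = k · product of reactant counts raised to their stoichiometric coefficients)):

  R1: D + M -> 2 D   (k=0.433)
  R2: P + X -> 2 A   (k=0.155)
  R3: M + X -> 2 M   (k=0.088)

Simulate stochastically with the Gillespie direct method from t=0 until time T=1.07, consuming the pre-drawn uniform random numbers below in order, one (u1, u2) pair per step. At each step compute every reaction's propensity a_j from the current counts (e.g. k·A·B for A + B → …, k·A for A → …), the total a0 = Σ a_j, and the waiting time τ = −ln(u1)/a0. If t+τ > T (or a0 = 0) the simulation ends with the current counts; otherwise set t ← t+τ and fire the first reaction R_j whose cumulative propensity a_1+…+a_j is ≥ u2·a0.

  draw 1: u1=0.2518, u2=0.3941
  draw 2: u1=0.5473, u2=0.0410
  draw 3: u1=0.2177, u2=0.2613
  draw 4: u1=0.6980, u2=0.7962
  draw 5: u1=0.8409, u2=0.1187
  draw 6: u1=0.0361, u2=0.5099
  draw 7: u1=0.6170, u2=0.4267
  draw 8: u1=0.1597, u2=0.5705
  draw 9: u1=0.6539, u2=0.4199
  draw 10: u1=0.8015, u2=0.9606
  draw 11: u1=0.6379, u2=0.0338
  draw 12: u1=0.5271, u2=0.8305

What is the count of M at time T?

M at T = 0

t=0.000: D=6 M=8 P=5 X=7 A=2
Draw 1: a1=20.784, a2=5.425, a3=4.928, a0=31.137; τ=−ln(0.2518)/31.137=0.044 → t=0.044; u2·a0=0.3941·31.137=12.271 ≤ a1=20.784 → R1 fires; D=7 M=7 P=5 X=7 A=2
Draw 2: a1=21.217, a2=5.425, a3=4.312, a0=30.954; τ=−ln(0.5473)/30.954=0.019 → t=0.064; u2·a0=0.0410·30.954=1.269 ≤ a1=21.217 → R1 fires; D=8 M=6 P=5 X=7 A=2
Draw 3: a1=20.784, a2=5.425, a3=3.696, a0=29.905; τ=−ln(0.2177)/29.905=0.051 → t=0.115; u2·a0=0.2613·29.905=7.814 ≤ a1=20.784 → R1 fires; D=9 M=5 P=5 X=7 A=2
Draw 4: a1=19.485, a2=5.425, a3=3.080, a0=27.990; τ=−ln(0.6980)/27.990=0.013 → t=0.128; u2·a0=0.7962·27.990=22.286; a1=19.485 < 22.286 ≤ a1+a2=24.910 → R2 fires; D=9 M=5 P=4 X=6 A=4
Draw 5: a1=19.485, a2=3.720, a3=2.640, a0=25.845; τ=−ln(0.8409)/25.845=0.007 → t=0.134; u2·a0=0.1187·25.845=3.068 ≤ a1=19.485 → R1 fires; D=10 M=4 P=4 X=6 A=4
Draw 6: a1=17.320, a2=3.720, a3=2.112, a0=23.152; τ=−ln(0.0361)/23.152=0.143 → t=0.278; u2·a0=0.5099·23.152=11.805 ≤ a1=17.320 → R1 fires; D=11 M=3 P=4 X=6 A=4
Draw 7: a1=14.289, a2=3.720, a3=1.584, a0=19.593; τ=−ln(0.6170)/19.593=0.025 → t=0.302; u2·a0=0.4267·19.593=8.360 ≤ a1=14.289 → R1 fires; D=12 M=2 P=4 X=6 A=4
Draw 8: a1=10.392, a2=3.720, a3=1.056, a0=15.168; τ=−ln(0.1597)/15.168=0.121 → t=0.423; u2·a0=0.5705·15.168=8.653 ≤ a1=10.392 → R1 fires; D=13 M=1 P=4 X=6 A=4
Draw 9: a1=5.629, a2=3.720, a3=0.528, a0=9.877; τ=−ln(0.6539)/9.877=0.043 → t=0.466; u2·a0=0.4199·9.877=4.147 ≤ a1=5.629 → R1 fires; D=14 M=0 P=4 X=6 A=4
Draw 10: a1=0.000, a2=3.720, a3=0.000, a0=3.720; τ=−ln(0.8015)/3.720=0.059 → t=0.526; u2·a0=0.9606·3.720=3.573; a1=0.000 < 3.573 ≤ a1+a2=3.720 → R2 fires; D=14 M=0 P=3 X=5 A=6
Draw 11: a1=0.000, a2=2.325, a3=0.000, a0=2.325; τ=−ln(0.6379)/2.325=0.193 → t=0.719; u2·a0=0.0338·2.325=0.079; a1=0.000 < 0.079 ≤ a1+a2=2.325 → R2 fires; D=14 M=0 P=2 X=4 A=8
Draw 12: a1=0.000, a2=1.240, a3=0.000, a0=1.240; τ=−ln(0.5271)/1.240=0.516 → t=1.236 > T=1.07: stop.
Read off M at T=1.07: 0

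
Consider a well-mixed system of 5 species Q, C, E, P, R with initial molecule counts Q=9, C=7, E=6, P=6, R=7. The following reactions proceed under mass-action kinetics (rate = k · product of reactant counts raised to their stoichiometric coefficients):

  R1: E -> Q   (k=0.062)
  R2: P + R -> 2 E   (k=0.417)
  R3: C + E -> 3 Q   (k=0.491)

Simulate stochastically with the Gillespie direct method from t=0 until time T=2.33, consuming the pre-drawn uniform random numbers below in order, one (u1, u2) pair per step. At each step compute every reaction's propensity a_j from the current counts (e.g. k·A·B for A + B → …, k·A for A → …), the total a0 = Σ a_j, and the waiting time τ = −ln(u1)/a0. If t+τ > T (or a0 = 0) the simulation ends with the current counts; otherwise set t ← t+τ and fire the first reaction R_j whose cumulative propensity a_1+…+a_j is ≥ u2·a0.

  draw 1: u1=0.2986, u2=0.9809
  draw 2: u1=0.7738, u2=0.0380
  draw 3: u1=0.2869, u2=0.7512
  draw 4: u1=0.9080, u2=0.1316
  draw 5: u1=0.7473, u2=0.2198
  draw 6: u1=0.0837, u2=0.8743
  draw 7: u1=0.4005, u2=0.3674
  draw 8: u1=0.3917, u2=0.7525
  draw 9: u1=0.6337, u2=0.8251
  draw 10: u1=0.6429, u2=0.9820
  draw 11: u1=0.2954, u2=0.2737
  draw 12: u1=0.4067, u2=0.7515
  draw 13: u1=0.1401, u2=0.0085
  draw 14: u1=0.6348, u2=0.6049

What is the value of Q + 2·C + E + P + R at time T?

Value at T = 42

Check how each reaction changes W = Q + 2·C + E + P + R (weight of products minus weight of reactants):
R1: E -> Q: (1·1) − (1·1) = 1 − 1 = 0
R2: P + R -> 2 E: (1·2) − (1·1 + 1·1) = 2 − 2 = 0
R3: C + E -> 3 Q: (1·3) − (2·1 + 1·1) = 3 − 3 = 0
Every reaction leaves W unchanged, so W is conserved and no simulation is needed: W(T) = W(0) = 9 + 2·7 + 6 + 6 + 7 = 42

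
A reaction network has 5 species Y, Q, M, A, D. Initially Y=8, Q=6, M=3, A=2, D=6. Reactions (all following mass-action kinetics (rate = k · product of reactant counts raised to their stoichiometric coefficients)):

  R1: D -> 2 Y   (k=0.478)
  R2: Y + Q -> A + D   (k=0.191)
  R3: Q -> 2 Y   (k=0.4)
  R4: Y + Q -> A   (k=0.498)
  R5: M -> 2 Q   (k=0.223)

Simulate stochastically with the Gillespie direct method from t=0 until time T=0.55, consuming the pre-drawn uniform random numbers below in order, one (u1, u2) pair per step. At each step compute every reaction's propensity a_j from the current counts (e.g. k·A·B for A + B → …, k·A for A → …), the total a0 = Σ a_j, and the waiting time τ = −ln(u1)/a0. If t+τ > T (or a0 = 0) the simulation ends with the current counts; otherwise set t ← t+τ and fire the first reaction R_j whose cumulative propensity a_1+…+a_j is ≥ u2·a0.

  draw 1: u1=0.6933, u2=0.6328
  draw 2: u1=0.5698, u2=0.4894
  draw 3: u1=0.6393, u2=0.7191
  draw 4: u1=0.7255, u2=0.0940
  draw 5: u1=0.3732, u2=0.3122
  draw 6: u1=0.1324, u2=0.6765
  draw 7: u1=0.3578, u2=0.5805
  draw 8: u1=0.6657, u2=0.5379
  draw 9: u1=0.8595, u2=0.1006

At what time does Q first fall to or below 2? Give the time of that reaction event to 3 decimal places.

Threshold first reached at t = 0.123

t=0.000: Y=8 Q=6 M=3 A=2 D=6
Draw 1: a1=2.868, a2=9.168, a3=2.400, a4=23.904, a5=0.669, a0=39.009; τ=−ln(0.6933)/39.009=0.009 → t=0.009; u2·a0=0.6328·39.009=24.685; a1+…+a3=14.436 < 24.685 ≤ a1+…+a4=38.340 → R4 fires; Y=7 Q=5 M=3 A=3 D=6
Draw 2: a1=2.868, a2=6.685, a3=2.000, a4=17.430, a5=0.669, a0=29.652; τ=−ln(0.5698)/29.652=0.019 → t=0.028; u2·a0=0.4894·29.652=14.512; a1+…+a3=11.553 < 14.512 ≤ a1+…+a4=28.983 → R4 fires; Y=6 Q=4 M=3 A=4 D=6
Draw 3: a1=2.868, a2=4.584, a3=1.600, a4=11.952, a5=0.669, a0=21.673; τ=−ln(0.6393)/21.673=0.021 → t=0.049; u2·a0=0.7191·21.673=15.585; a1+…+a3=9.052 < 15.585 ≤ a1+…+a4=21.004 → R4 fires; Y=5 Q=3 M=3 A=5 D=6
Draw 4: a1=2.868, a2=2.865, a3=1.200, a4=7.470, a5=0.669, a0=15.072; τ=−ln(0.7255)/15.072=0.021 → t=0.070; u2·a0=0.0940·15.072=1.417 ≤ a1=2.868 → R1 fires; Y=7 Q=3 M=3 A=5 D=5
Draw 5: a1=2.390, a2=4.011, a3=1.200, a4=10.458, a5=0.669, a0=18.728; τ=−ln(0.3732)/18.728=0.053 → t=0.123; u2·a0=0.3122·18.728=5.847; a1=2.390 < 5.847 ≤ a1+a2=6.401 → R2 fires; Y=6 Q=2 M=3 A=6 D=6
Draw 6: a1=2.868, a2=2.292, a3=0.800, a4=5.976, a5=0.669, a0=12.605; τ=−ln(0.1324)/12.605=0.160 → t=0.283; u2·a0=0.6765·12.605=8.527; a1+…+a3=5.960 < 8.527 ≤ a1+…+a4=11.936 → R4 fires; Y=5 Q=1 M=3 A=7 D=6
Draw 7: a1=2.868, a2=0.955, a3=0.400, a4=2.490, a5=0.669, a0=7.382; τ=−ln(0.3578)/7.382=0.139 → t=0.423; u2·a0=0.5805·7.382=4.285; a1+…+a3=4.223 < 4.285 ≤ a1+…+a4=6.713 → R4 fires; Y=4 Q=0 M=3 A=8 D=6
Draw 8: a1=2.868, a2=0.000, a3=0.000, a4=0.000, a5=0.669, a0=3.537; τ=−ln(0.6657)/3.537=0.115 → t=0.538; u2·a0=0.5379·3.537=1.903 ≤ a1=2.868 → R1 fires; Y=6 Q=0 M=3 A=8 D=5
Draw 9: a1=2.390, a2=0.000, a3=0.000, a4=0.000, a5=0.669, a0=3.059; τ=−ln(0.8595)/3.059=0.049 → t=0.587 > T=0.55: stop.
Q first becomes ≤ 2 when it reaches 2 at the event at t=0.123.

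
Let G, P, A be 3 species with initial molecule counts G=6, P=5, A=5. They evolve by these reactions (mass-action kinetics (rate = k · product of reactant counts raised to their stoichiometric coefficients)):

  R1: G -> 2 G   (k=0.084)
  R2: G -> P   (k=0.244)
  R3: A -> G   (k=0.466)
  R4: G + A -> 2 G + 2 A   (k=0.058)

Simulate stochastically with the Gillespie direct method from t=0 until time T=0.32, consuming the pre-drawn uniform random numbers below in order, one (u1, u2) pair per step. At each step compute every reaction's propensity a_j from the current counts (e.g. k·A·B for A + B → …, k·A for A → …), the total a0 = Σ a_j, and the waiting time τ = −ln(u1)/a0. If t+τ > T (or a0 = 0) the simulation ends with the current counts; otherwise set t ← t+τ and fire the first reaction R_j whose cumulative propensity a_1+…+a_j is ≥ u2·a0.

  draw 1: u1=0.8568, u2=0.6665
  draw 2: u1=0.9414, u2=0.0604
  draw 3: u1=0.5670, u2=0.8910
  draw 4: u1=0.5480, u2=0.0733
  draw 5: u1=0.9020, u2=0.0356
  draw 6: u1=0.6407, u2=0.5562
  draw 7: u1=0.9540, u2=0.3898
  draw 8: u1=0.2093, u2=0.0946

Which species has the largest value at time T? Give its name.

t=0.000: G=6 P=5 A=5
Draw 1: a1=0.504, a2=1.464, a3=2.330, a4=1.740, a0=6.038; τ=−ln(0.8568)/6.038=0.026 → t=0.026; u2·a0=0.6665·6.038=4.024; a1+a2=1.968 < 4.024 ≤ a1+…+a3=4.298 → R3 fires; G=7 P=5 A=4
Draw 2: a1=0.588, a2=1.708, a3=1.864, a4=1.624, a0=5.784; τ=−ln(0.9414)/5.784=0.010 → t=0.036; u2·a0=0.0604·5.784=0.349 ≤ a1=0.588 → R1 fires; G=8 P=5 A=4
Draw 3: a1=0.672, a2=1.952, a3=1.864, a4=1.856, a0=6.344; τ=−ln(0.5670)/6.344=0.089 → t=0.125; u2·a0=0.8910·6.344=5.653; a1+…+a3=4.488 < 5.653 ≤ a1+…+a4=6.344 → R4 fires; G=9 P=5 A=5
Draw 4: a1=0.756, a2=2.196, a3=2.330, a4=2.610, a0=7.892; τ=−ln(0.5480)/7.892=0.076 → t=0.202; u2·a0=0.0733·7.892=0.578 ≤ a1=0.756 → R1 fires; G=10 P=5 A=5
Draw 5: a1=0.840, a2=2.440, a3=2.330, a4=2.900, a0=8.510; τ=−ln(0.9020)/8.510=0.012 → t=0.214; u2·a0=0.0356·8.510=0.303 ≤ a1=0.840 → R1 fires; G=11 P=5 A=5
Draw 6: a1=0.924, a2=2.684, a3=2.330, a4=3.190, a0=9.128; τ=−ln(0.6407)/9.128=0.049 → t=0.263; u2·a0=0.5562·9.128=5.077; a1+a2=3.608 < 5.077 ≤ a1+…+a3=5.938 → R3 fires; G=12 P=5 A=4
Draw 7: a1=1.008, a2=2.928, a3=1.864, a4=2.784, a0=8.584; τ=−ln(0.9540)/8.584=0.005 → t=0.268; u2·a0=0.3898·8.584=3.346; a1=1.008 < 3.346 ≤ a1+a2=3.936 → R2 fires; G=11 P=6 A=4
Draw 8: a1=0.924, a2=2.684, a3=1.864, a4=2.552, a0=8.024; τ=−ln(0.2093)/8.024=0.195 → t=0.463 > T=0.32: stop.
At T=0.32: G=11 P=6 A=4; the largest is G.

Dominant species at T: G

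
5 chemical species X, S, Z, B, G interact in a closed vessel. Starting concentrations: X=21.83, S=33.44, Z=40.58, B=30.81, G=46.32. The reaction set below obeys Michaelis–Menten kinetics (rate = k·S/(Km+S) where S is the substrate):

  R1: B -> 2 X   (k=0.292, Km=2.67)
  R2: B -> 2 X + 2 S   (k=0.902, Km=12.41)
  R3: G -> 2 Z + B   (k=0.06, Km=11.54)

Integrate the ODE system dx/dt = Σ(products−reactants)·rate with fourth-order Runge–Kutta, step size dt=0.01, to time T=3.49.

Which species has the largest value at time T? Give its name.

RK4 with dt=0.01: 349 steps to T=3.49. Trajectory (selected grid times):
t=0.00: X=21.83 S=33.44 Z=40.58 B=30.81 G=46.32
t=0.39: X=22.54 S=33.94 Z=40.62 B=30.47 G=46.30
t=0.78: X=23.25 S=34.44 Z=40.65 B=30.14 G=46.28
t=1.16: X=23.94 S=34.92 Z=40.69 B=29.81 G=46.26
t=1.55: X=24.64 S=35.42 Z=40.73 B=29.48 G=46.25
t=1.94: X=25.35 S=35.91 Z=40.77 B=29.15 G=46.23
t=2.33: X=26.05 S=36.41 Z=40.80 B=28.81 G=46.21
t=2.71: X=26.73 S=36.89 Z=40.84 B=28.49 G=46.19
t=3.10: X=27.43 S=37.38 Z=40.88 B=28.16 G=46.17
t=3.49: X=28.12 S=37.86 Z=40.92 B=27.83 G=46.15
At T=3.49: X=28.12 S=37.86 Z=40.92 B=27.83 G=46.15; the largest is G.

Dominant species at T: G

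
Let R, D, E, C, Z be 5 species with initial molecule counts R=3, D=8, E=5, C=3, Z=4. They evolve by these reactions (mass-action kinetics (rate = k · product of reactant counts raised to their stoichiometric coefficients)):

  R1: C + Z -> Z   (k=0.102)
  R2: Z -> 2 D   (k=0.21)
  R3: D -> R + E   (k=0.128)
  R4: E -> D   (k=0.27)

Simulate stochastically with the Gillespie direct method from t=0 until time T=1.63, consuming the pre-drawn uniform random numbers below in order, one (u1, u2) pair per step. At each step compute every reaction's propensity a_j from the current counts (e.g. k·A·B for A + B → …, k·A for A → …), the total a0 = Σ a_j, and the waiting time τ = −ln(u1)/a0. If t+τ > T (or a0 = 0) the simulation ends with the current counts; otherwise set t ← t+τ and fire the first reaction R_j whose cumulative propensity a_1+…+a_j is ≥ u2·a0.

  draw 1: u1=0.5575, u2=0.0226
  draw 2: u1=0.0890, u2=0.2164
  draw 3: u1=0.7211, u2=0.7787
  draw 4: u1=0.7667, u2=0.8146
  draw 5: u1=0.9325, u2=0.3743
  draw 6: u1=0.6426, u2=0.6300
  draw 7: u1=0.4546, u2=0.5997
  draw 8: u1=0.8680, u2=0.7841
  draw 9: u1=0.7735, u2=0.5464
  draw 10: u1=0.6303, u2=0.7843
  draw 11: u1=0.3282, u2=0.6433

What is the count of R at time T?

R at T = 7

t=0.000: R=3 D=8 E=5 C=3 Z=4
Draw 1: a1=1.224, a2=0.840, a3=1.024, a4=1.350, a0=4.438; τ=−ln(0.5575)/4.438=0.132 → t=0.132; u2·a0=0.0226·4.438=0.100 ≤ a1=1.224 → R1 fires; R=3 D=8 E=5 C=2 Z=4
Draw 2: a1=0.816, a2=0.840, a3=1.024, a4=1.350, a0=4.030; τ=−ln(0.0890)/4.030=0.600 → t=0.732; u2·a0=0.2164·4.030=0.872; a1=0.816 < 0.872 ≤ a1+a2=1.656 → R2 fires; R=3 D=10 E=5 C=2 Z=3
Draw 3: a1=0.612, a2=0.630, a3=1.280, a4=1.350, a0=3.872; τ=−ln(0.7211)/3.872=0.084 → t=0.816; u2·a0=0.7787·3.872=3.015; a1+…+a3=2.522 < 3.015 ≤ a1+…+a4=3.872 → R4 fires; R=3 D=11 E=4 C=2 Z=3
Draw 4: a1=0.612, a2=0.630, a3=1.408, a4=1.080, a0=3.730; τ=−ln(0.7667)/3.730=0.071 → t=0.888; u2·a0=0.8146·3.730=3.038; a1+…+a3=2.650 < 3.038 ≤ a1+…+a4=3.730 → R4 fires; R=3 D=12 E=3 C=2 Z=3
Draw 5: a1=0.612, a2=0.630, a3=1.536, a4=0.810, a0=3.588; τ=−ln(0.9325)/3.588=0.019 → t=0.907; u2·a0=0.3743·3.588=1.343; a1+a2=1.242 < 1.343 ≤ a1+…+a3=2.778 → R3 fires; R=4 D=11 E=4 C=2 Z=3
Draw 6: a1=0.612, a2=0.630, a3=1.408, a4=1.080, a0=3.730; τ=−ln(0.6426)/3.730=0.119 → t=1.026; u2·a0=0.6300·3.730=2.350; a1+a2=1.242 < 2.350 ≤ a1+…+a3=2.650 → R3 fires; R=5 D=10 E=5 C=2 Z=3
Draw 7: a1=0.612, a2=0.630, a3=1.280, a4=1.350, a0=3.872; τ=−ln(0.4546)/3.872=0.204 → t=1.229; u2·a0=0.5997·3.872=2.322; a1+a2=1.242 < 2.322 ≤ a1+…+a3=2.522 → R3 fires; R=6 D=9 E=6 C=2 Z=3
Draw 8: a1=0.612, a2=0.630, a3=1.152, a4=1.620, a0=4.014; τ=−ln(0.8680)/4.014=0.035 → t=1.265; u2·a0=0.7841·4.014=3.147; a1+…+a3=2.394 < 3.147 ≤ a1+…+a4=4.014 → R4 fires; R=6 D=10 E=5 C=2 Z=3
Draw 9: a1=0.612, a2=0.630, a3=1.280, a4=1.350, a0=3.872; τ=−ln(0.7735)/3.872=0.066 → t=1.331; u2·a0=0.5464·3.872=2.116; a1+a2=1.242 < 2.116 ≤ a1+…+a3=2.522 → R3 fires; R=7 D=9 E=6 C=2 Z=3
Draw 10: a1=0.612, a2=0.630, a3=1.152, a4=1.620, a0=4.014; τ=−ln(0.6303)/4.014=0.115 → t=1.446; u2·a0=0.7843·4.014=3.148; a1+…+a3=2.394 < 3.148 ≤ a1+…+a4=4.014 → R4 fires; R=7 D=10 E=5 C=2 Z=3
Draw 11: a1=0.612, a2=0.630, a3=1.280, a4=1.350, a0=3.872; τ=−ln(0.3282)/3.872=0.288 → t=1.734 > T=1.63: stop.
Read off R at T=1.63: 7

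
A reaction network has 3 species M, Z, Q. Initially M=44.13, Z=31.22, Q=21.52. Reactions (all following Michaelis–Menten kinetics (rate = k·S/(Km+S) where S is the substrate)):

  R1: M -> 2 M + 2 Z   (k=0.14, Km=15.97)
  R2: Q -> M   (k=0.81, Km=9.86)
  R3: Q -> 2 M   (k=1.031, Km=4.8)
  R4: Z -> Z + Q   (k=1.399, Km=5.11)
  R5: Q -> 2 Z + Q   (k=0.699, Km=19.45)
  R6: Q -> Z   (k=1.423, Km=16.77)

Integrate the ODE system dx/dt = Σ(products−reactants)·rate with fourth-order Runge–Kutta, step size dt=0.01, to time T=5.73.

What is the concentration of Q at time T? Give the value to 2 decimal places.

RK4 with dt=0.01: 573 steps to T=5.73. Trajectory (selected grid times):
t=0.00: M=44.13 Z=31.22 Q=21.52
t=0.64: M=45.63 Z=32.33 Q=20.89
t=1.27: M=47.09 Z=33.41 Q=20.29
t=1.91: M=48.57 Z=34.49 Q=19.69
t=2.55: M=50.04 Z=35.56 Q=19.11
t=3.18: M=51.48 Z=36.60 Q=18.56
t=3.82: M=52.93 Z=37.65 Q=18.01
t=4.46: M=54.37 Z=38.68 Q=17.48
t=5.09: M=55.78 Z=39.68 Q=16.97
t=5.73: M=57.20 Z=40.69 Q=16.47
Read off Q at T=5.73: 16.47

Q at T = 16.47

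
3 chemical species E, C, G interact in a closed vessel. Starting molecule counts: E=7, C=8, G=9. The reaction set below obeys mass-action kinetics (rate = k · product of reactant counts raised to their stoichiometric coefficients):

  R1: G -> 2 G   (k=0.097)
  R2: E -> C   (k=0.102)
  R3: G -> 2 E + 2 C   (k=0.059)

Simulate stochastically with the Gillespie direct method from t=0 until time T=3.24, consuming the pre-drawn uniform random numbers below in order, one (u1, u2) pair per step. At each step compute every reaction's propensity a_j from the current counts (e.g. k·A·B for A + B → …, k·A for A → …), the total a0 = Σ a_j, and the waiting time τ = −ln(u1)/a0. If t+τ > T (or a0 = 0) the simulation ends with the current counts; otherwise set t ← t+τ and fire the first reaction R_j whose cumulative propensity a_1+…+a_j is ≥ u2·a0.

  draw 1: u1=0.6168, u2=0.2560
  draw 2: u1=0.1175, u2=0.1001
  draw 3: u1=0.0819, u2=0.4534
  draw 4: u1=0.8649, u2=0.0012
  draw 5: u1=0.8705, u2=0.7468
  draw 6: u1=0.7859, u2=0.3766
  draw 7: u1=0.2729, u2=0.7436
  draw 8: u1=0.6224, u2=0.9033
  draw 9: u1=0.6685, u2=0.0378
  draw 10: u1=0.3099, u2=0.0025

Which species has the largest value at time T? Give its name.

Dominant species at T: C

t=0.000: E=7 C=8 G=9
Draw 1: a1=0.873, a2=0.714, a3=0.531, a0=2.118; τ=−ln(0.6168)/2.118=0.228 → t=0.228; u2·a0=0.2560·2.118=0.542 ≤ a1=0.873 → R1 fires; E=7 C=8 G=10
Draw 2: a1=0.970, a2=0.714, a3=0.590, a0=2.274; τ=−ln(0.1175)/2.274=0.942 → t=1.170; u2·a0=0.1001·2.274=0.228 ≤ a1=0.970 → R1 fires; E=7 C=8 G=11
Draw 3: a1=1.067, a2=0.714, a3=0.649, a0=2.430; τ=−ln(0.0819)/2.430=1.030 → t=2.200; u2·a0=0.4534·2.430=1.102; a1=1.067 < 1.102 ≤ a1+a2=1.781 → R2 fires; E=6 C=9 G=11
Draw 4: a1=1.067, a2=0.612, a3=0.649, a0=2.328; τ=−ln(0.8649)/2.328=0.062 → t=2.262; u2·a0=0.0012·2.328=0.003 ≤ a1=1.067 → R1 fires; E=6 C=9 G=12
Draw 5: a1=1.164, a2=0.612, a3=0.708, a0=2.484; τ=−ln(0.8705)/2.484=0.056 → t=2.318; u2·a0=0.7468·2.484=1.855; a1+a2=1.776 < 1.855 ≤ a1+…+a3=2.484 → R3 fires; E=8 C=11 G=11
Draw 6: a1=1.067, a2=0.816, a3=0.649, a0=2.532; τ=−ln(0.7859)/2.532=0.095 → t=2.413; u2·a0=0.3766·2.532=0.954 ≤ a1=1.067 → R1 fires; E=8 C=11 G=12
Draw 7: a1=1.164, a2=0.816, a3=0.708, a0=2.688; τ=−ln(0.2729)/2.688=0.483 → t=2.896; u2·a0=0.7436·2.688=1.999; a1+a2=1.980 < 1.999 ≤ a1+…+a3=2.688 → R3 fires; E=10 C=13 G=11
Draw 8: a1=1.067, a2=1.020, a3=0.649, a0=2.736; τ=−ln(0.6224)/2.736=0.173 → t=3.069; u2·a0=0.9033·2.736=2.471; a1+a2=2.087 < 2.471 ≤ a1+…+a3=2.736 → R3 fires; E=12 C=15 G=10
Draw 9: a1=0.970, a2=1.224, a3=0.590, a0=2.784; τ=−ln(0.6685)/2.784=0.145 → t=3.214; u2·a0=0.0378·2.784=0.105 ≤ a1=0.970 → R1 fires; E=12 C=15 G=11
Draw 10: a1=1.067, a2=1.224, a3=0.649, a0=2.940; τ=−ln(0.3099)/2.940=0.398 → t=3.612 > T=3.24: stop.
At T=3.24: E=12 C=15 G=11; the largest is C.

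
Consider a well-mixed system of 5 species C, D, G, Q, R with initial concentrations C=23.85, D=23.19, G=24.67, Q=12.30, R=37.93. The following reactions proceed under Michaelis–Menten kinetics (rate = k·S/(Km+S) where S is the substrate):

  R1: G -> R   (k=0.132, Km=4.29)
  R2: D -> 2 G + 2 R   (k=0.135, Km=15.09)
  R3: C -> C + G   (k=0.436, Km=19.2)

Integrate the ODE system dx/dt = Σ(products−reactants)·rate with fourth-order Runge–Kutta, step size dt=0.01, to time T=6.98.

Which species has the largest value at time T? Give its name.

Dominant species at T: R

RK4 with dt=0.01: 698 steps to T=6.98. Trajectory (selected grid times):
t=0.00: C=23.85 D=23.19 G=24.67 Q=12.30 R=37.93
t=0.78: C=23.85 D=23.13 G=24.90 Q=12.30 R=38.15
t=1.55: C=23.85 D=23.06 G=25.12 Q=12.30 R=38.36
t=2.33: C=23.85 D=23.00 G=25.35 Q=12.30 R=38.57
t=3.10: C=23.85 D=22.94 G=25.58 Q=12.30 R=38.79
t=3.88: C=23.85 D=22.87 G=25.80 Q=12.30 R=39.00
t=4.65: C=23.85 D=22.81 G=26.03 Q=12.30 R=39.21
t=5.43: C=23.85 D=22.75 G=26.25 Q=12.30 R=39.43
t=6.20: C=23.85 D=22.69 G=26.48 Q=12.30 R=39.64
t=6.98: C=23.85 D=22.62 G=26.70 Q=12.30 R=39.86
At T=6.98: C=23.85 D=22.62 G=26.70 Q=12.30 R=39.86; the largest is R.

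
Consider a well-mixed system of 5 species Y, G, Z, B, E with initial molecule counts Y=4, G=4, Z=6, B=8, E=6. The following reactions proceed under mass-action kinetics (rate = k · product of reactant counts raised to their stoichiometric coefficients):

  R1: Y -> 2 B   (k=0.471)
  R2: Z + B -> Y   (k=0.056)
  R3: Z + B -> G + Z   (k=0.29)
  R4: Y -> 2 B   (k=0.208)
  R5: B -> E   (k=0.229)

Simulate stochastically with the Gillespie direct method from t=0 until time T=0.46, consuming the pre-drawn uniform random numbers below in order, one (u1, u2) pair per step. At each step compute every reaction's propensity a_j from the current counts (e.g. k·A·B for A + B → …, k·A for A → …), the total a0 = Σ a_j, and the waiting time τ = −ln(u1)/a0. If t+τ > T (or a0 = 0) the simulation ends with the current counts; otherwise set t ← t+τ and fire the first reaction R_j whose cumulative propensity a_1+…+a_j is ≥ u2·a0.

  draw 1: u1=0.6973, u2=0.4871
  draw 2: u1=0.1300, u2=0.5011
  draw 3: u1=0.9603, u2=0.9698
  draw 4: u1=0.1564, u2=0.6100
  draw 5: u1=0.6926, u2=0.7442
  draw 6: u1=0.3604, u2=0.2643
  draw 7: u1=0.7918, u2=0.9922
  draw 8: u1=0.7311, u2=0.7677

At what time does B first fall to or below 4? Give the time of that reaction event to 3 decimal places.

t=0.000: Y=4 G=4 Z=6 B=8 E=6
Draw 1: a1=1.884, a2=2.688, a3=13.920, a4=0.832, a5=1.832, a0=21.156; τ=−ln(0.6973)/21.156=0.017 → t=0.017; u2·a0=0.4871·21.156=10.305; a1+a2=4.572 < 10.305 ≤ a1+…+a3=18.492 → R3 fires; Y=4 G=5 Z=6 B=7 E=6
Draw 2: a1=1.884, a2=2.352, a3=12.180, a4=0.832, a5=1.603, a0=18.851; τ=−ln(0.1300)/18.851=0.108 → t=0.125; u2·a0=0.5011·18.851=9.446; a1+a2=4.236 < 9.446 ≤ a1+…+a3=16.416 → R3 fires; Y=4 G=6 Z=6 B=6 E=6
Draw 3: a1=1.884, a2=2.016, a3=10.440, a4=0.832, a5=1.374, a0=16.546; τ=−ln(0.9603)/16.546=0.002 → t=0.128; u2·a0=0.9698·16.546=16.046; a1+…+a4=15.172 < 16.046 ≤ a1+…+a5=16.546 → R5 fires; Y=4 G=6 Z=6 B=5 E=7
Draw 4: a1=1.884, a2=1.680, a3=8.700, a4=0.832, a5=1.145, a0=14.241; τ=−ln(0.1564)/14.241=0.130 → t=0.258; u2·a0=0.6100·14.241=8.687; a1+a2=3.564 < 8.687 ≤ a1+…+a3=12.264 → R3 fires; Y=4 G=7 Z=6 B=4 E=7
Draw 5: a1=1.884, a2=1.344, a3=6.960, a4=0.832, a5=0.916, a0=11.936; τ=−ln(0.6926)/11.936=0.031 → t=0.289; u2·a0=0.7442·11.936=8.883; a1+a2=3.228 < 8.883 ≤ a1+…+a3=10.188 → R3 fires; Y=4 G=8 Z=6 B=3 E=7
Draw 6: a1=1.884, a2=1.008, a3=5.220, a4=0.832, a5=0.687, a0=9.631; τ=−ln(0.3604)/9.631=0.106 → t=0.395; u2·a0=0.2643·9.631=2.545; a1=1.884 < 2.545 ≤ a1+a2=2.892 → R2 fires; Y=5 G=8 Z=5 B=2 E=7
Draw 7: a1=2.355, a2=0.560, a3=2.900, a4=1.040, a5=0.458, a0=7.313; τ=−ln(0.7918)/7.313=0.032 → t=0.427; u2·a0=0.9922·7.313=7.256; a1+…+a4=6.855 < 7.256 ≤ a1+…+a5=7.313 → R5 fires; Y=5 G=8 Z=5 B=1 E=8
Draw 8: a1=2.355, a2=0.280, a3=1.450, a4=1.040, a5=0.229, a0=5.354; τ=−ln(0.7311)/5.354=0.058 → t=0.485 > T=0.46: stop.
B first becomes ≤ 4 when it reaches 4 at the event at t=0.258.

Threshold first reached at t = 0.258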